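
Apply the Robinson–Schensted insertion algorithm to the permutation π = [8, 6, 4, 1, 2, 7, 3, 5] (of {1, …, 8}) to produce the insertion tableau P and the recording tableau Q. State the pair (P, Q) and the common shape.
P = [1, 2, 3, 5] / [4, 7] / [6] / [8];  Q = [1, 5, 6, 8] / [2, 7] / [3] / [4];  common shape = (4, 2, 1, 1)

Row-insert the values π_1, π_2, … into P one at a time, bumping the leftmost entry strictly greater than the inserted value down to the next row. The recording tableau Q records, in position (i, j), the step at which that cell was added to P.
  Insert 8 (step 1): P = [8];  Q = [1]
  Insert 6 (step 2): P = [6] / [8];  Q = [1] / [2]
  Insert 4 (step 3): P = [4] / [6] / [8];  Q = [1] / [2] / [3]
  Insert 1 (step 4): P = [1] / [4] / [6] / [8];  Q = [1] / [2] / [3] / [4]
  Insert 2 (step 5): P = [1, 2] / [4] / [6] / [8];  Q = [1, 5] / [2] / [3] / [4]
  Insert 7 (step 6): P = [1, 2, 7] / [4] / [6] / [8];  Q = [1, 5, 6] / [2] / [3] / [4]
  Insert 3 (step 7): P = [1, 2, 3] / [4, 7] / [6] / [8];  Q = [1, 5, 6] / [2, 7] / [3] / [4]
  Insert 5 (step 8): P = [1, 2, 3, 5] / [4, 7] / [6] / [8];  Q = [1, 5, 6, 8] / [2, 7] / [3] / [4]
Final shape: (4, 2, 1, 1).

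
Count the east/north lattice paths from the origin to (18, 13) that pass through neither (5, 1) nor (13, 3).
Number of paths = 174180405

Inclusion–exclusion. Total paths: C(31, 18) = 206253075. Through P₁: C(6, 5)·C(25, 13) = 31201800. Through P₂: C(16, 13)·C(15, 5) = 1681680. Since P₁ is strictly southwest of P₂, a monotone path through both must visit P₁ then P₂; paths through both = C(6, 5)·C(10, 8)·C(15, 5) = 810810. Avoid both = 206253075 − 31201800 − 1681680 + 810810 = 174180405.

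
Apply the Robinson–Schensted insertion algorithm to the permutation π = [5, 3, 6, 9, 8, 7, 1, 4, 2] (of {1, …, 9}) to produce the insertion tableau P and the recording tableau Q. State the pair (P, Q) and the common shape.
P = [1, 2, 7] / [3, 4] / [5, 6] / [8] / [9];  Q = [1, 3, 4] / [2, 5] / [6, 8] / [7] / [9];  common shape = (3, 2, 2, 1, 1)

Row-insert the values π_1, π_2, … into P one at a time, bumping the leftmost entry strictly greater than the inserted value down to the next row. The recording tableau Q records, in position (i, j), the step at which that cell was added to P.
  Insert 5 (step 1): P = [5];  Q = [1]
  Insert 3 (step 2): P = [3] / [5];  Q = [1] / [2]
  Insert 6 (step 3): P = [3, 6] / [5];  Q = [1, 3] / [2]
  Insert 9 (step 4): P = [3, 6, 9] / [5];  Q = [1, 3, 4] / [2]
  Insert 8 (step 5): P = [3, 6, 8] / [5, 9];  Q = [1, 3, 4] / [2, 5]
  Insert 7 (step 6): P = [3, 6, 7] / [5, 8] / [9];  Q = [1, 3, 4] / [2, 5] / [6]
  Insert 1 (step 7): P = [1, 6, 7] / [3, 8] / [5] / [9];  Q = [1, 3, 4] / [2, 5] / [6] / [7]
  Insert 4 (step 8): P = [1, 4, 7] / [3, 6] / [5, 8] / [9];  Q = [1, 3, 4] / [2, 5] / [6, 8] / [7]
  Insert 2 (step 9): P = [1, 2, 7] / [3, 4] / [5, 6] / [8] / [9];  Q = [1, 3, 4] / [2, 5] / [6, 8] / [7] / [9]
Final shape: (3, 2, 2, 1, 1).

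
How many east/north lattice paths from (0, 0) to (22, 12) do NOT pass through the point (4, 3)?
Number of paths = 384315165

Total paths from (0, 0) to (22, 12): C(34, 22) = 548354040. Paths through (4, 3): (paths (0, 0) → (4, 3)) × (paths (4, 3) → (22, 12)) = C(7, 4) · C(27, 18) = 35 · 4686825 = 164038875. Avoidance count = 548354040 − 164038875 = 384315165.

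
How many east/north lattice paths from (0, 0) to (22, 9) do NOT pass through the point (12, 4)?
Number of paths = 14694615

Total paths from (0, 0) to (22, 9): C(31, 22) = 20160075. Paths through (12, 4): (paths (0, 0) → (12, 4)) × (paths (12, 4) → (22, 9)) = C(16, 12) · C(15, 10) = 1820 · 3003 = 5465460. Avoidance count = 20160075 − 5465460 = 14694615.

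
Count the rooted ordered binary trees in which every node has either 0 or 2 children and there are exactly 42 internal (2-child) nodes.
C_42 = 39044429911904443959240

These full binary trees are counted by the Catalan number C_n = (1/(n + 1)) · C(2n, n). For n = 42: C_42 = (1/43) · C(84, 42) = 1678910486211891090247320/43 = 39044429911904443959240.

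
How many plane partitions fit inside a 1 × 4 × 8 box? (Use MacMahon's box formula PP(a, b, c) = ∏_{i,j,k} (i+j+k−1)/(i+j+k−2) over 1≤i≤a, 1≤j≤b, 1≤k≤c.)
PP(1, 4, 8) = 495

Evaluate the triple product over i = 1..1, j = 1..4, k = 1..8. The factors are (2/1) · (3/2) · (4/3) · (5/4) · (6/5) · (7/6) · (8/7) · (9/8) · … (32 factors total). The numerators and denominators telescope so the product is an integer; carrying out the multiplication exactly gives PP(1, 4, 8) = 495.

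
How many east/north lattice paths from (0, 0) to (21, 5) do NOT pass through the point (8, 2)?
Number of paths = 40580

Total paths from (0, 0) to (21, 5): C(26, 21) = 65780. Paths through (8, 2): (paths (0, 0) → (8, 2)) × (paths (8, 2) → (21, 5)) = C(10, 8) · C(16, 13) = 45 · 560 = 25200. Avoidance count = 65780 − 25200 = 40580.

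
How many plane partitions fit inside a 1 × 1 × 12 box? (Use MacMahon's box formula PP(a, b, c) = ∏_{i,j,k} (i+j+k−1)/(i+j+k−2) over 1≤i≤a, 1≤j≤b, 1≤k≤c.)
PP(1, 1, 12) = 13

Evaluate the triple product over i = 1..1, j = 1..1, k = 1..12. The factors are (2/1) · (3/2) · (4/3) · (5/4) · (6/5) · (7/6) · (8/7) · (9/8) · … (12 factors total). The numerators and denominators telescope so the product is an integer; carrying out the multiplication exactly gives PP(1, 1, 12) = 13.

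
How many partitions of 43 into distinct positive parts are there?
q(43) = 1610

A partition into distinct parts is a strictly decreasing sequence summing to n. The recurrence d(n, m) = d(n, m−1) + d(n−m, m−1) (use part m at most once) with q(n) = d(n, n) gives q(43) = 1610. (Euler's theorem: # distinct-part partitions = # odd-part partitions.)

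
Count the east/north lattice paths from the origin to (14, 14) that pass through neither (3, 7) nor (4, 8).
Number of paths = 34255680

Inclusion–exclusion. Total paths: C(28, 14) = 40116600. Through P₁: C(10, 3)·C(18, 11) = 3818880. Through P₂: C(12, 4)·C(16, 10) = 3963960. Since P₁ is strictly southwest of P₂, a monotone path through both must visit P₁ then P₂; paths through both = C(10, 3)·C(2, 1)·C(16, 10) = 1921920. Avoid both = 40116600 − 3818880 − 3963960 + 1921920 = 34255680.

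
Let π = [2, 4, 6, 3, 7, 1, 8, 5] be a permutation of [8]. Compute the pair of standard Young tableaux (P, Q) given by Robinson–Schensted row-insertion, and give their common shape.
P = [1, 3, 5, 7, 8] / [2, 6] / [4];  Q = [1, 2, 3, 5, 7] / [4, 8] / [6];  common shape = (5, 2, 1)

Row-insert the values π_1, π_2, … into P one at a time, bumping the leftmost entry strictly greater than the inserted value down to the next row. The recording tableau Q records, in position (i, j), the step at which that cell was added to P.
  Insert 2 (step 1): P = [2];  Q = [1]
  Insert 4 (step 2): P = [2, 4];  Q = [1, 2]
  Insert 6 (step 3): P = [2, 4, 6];  Q = [1, 2, 3]
  Insert 3 (step 4): P = [2, 3, 6] / [4];  Q = [1, 2, 3] / [4]
  Insert 7 (step 5): P = [2, 3, 6, 7] / [4];  Q = [1, 2, 3, 5] / [4]
  Insert 1 (step 6): P = [1, 3, 6, 7] / [2] / [4];  Q = [1, 2, 3, 5] / [4] / [6]
  Insert 8 (step 7): P = [1, 3, 6, 7, 8] / [2] / [4];  Q = [1, 2, 3, 5, 7] / [4] / [6]
  Insert 5 (step 8): P = [1, 3, 5, 7, 8] / [2, 6] / [4];  Q = [1, 2, 3, 5, 7] / [4, 8] / [6]
Final shape: (5, 2, 1).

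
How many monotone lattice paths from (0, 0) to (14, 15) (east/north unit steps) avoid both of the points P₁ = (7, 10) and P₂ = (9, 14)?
Number of paths = 59003124

Inclusion–exclusion. Total paths: C(29, 14) = 77558760. Through P₁: C(17, 7)·C(12, 7) = 15402816. Through P₂: C(23, 9)·C(6, 5) = 4903140. Since P₁ is strictly southwest of P₂, a monotone path through both must visit P₁ then P₂; paths through both = C(17, 7)·C(6, 2)·C(6, 5) = 1750320. Avoid both = 77558760 − 15402816 − 4903140 + 1750320 = 59003124.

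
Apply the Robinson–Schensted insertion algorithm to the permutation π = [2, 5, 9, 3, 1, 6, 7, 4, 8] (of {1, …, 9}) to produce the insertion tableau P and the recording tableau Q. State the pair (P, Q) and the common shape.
P = [1, 3, 4, 7, 8] / [2, 6] / [5, 9];  Q = [1, 2, 3, 7, 9] / [4, 6] / [5, 8];  common shape = (5, 2, 2)

Row-insert the values π_1, π_2, … into P one at a time, bumping the leftmost entry strictly greater than the inserted value down to the next row. The recording tableau Q records, in position (i, j), the step at which that cell was added to P.
  Insert 2 (step 1): P = [2];  Q = [1]
  Insert 5 (step 2): P = [2, 5];  Q = [1, 2]
  Insert 9 (step 3): P = [2, 5, 9];  Q = [1, 2, 3]
  Insert 3 (step 4): P = [2, 3, 9] / [5];  Q = [1, 2, 3] / [4]
  Insert 1 (step 5): P = [1, 3, 9] / [2] / [5];  Q = [1, 2, 3] / [4] / [5]
  Insert 6 (step 6): P = [1, 3, 6] / [2, 9] / [5];  Q = [1, 2, 3] / [4, 6] / [5]
  Insert 7 (step 7): P = [1, 3, 6, 7] / [2, 9] / [5];  Q = [1, 2, 3, 7] / [4, 6] / [5]
  Insert 4 (step 8): P = [1, 3, 4, 7] / [2, 6] / [5, 9];  Q = [1, 2, 3, 7] / [4, 6] / [5, 8]
  Insert 8 (step 9): P = [1, 3, 4, 7, 8] / [2, 6] / [5, 9];  Q = [1, 2, 3, 7, 9] / [4, 6] / [5, 8]
Final shape: (5, 2, 2).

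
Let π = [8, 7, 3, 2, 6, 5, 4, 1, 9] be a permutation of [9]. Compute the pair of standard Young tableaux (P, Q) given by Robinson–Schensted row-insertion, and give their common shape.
P = [1, 4, 9] / [2, 5] / [3] / [6] / [7] / [8];  Q = [1, 5, 9] / [2, 6] / [3] / [4] / [7] / [8];  common shape = (3, 2, 1, 1, 1, 1)

Row-insert the values π_1, π_2, … into P one at a time, bumping the leftmost entry strictly greater than the inserted value down to the next row. The recording tableau Q records, in position (i, j), the step at which that cell was added to P.
  Insert 8 (step 1): P = [8];  Q = [1]
  Insert 7 (step 2): P = [7] / [8];  Q = [1] / [2]
  Insert 3 (step 3): P = [3] / [7] / [8];  Q = [1] / [2] / [3]
  Insert 2 (step 4): P = [2] / [3] / [7] / [8];  Q = [1] / [2] / [3] / [4]
  Insert 6 (step 5): P = [2, 6] / [3] / [7] / [8];  Q = [1, 5] / [2] / [3] / [4]
  Insert 5 (step 6): P = [2, 5] / [3, 6] / [7] / [8];  Q = [1, 5] / [2, 6] / [3] / [4]
  Insert 4 (step 7): P = [2, 4] / [3, 5] / [6] / [7] / [8];  Q = [1, 5] / [2, 6] / [3] / [4] / [7]
  Insert 1 (step 8): P = [1, 4] / [2, 5] / [3] / [6] / [7] / [8];  Q = [1, 5] / [2, 6] / [3] / [4] / [7] / [8]
  Insert 9 (step 9): P = [1, 4, 9] / [2, 5] / [3] / [6] / [7] / [8];  Q = [1, 5, 9] / [2, 6] / [3] / [4] / [7] / [8]
Final shape: (3, 2, 1, 1, 1, 1).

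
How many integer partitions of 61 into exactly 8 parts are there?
p(61, 8 parts) = 41635

Partitions of n into exactly k parts are in bijection with partitions of n − k into at most k parts (subtract 1 from each part). So p(61, exactly 8) = p(53, parts ≤ 8). Computing via the recurrence p(m, j) = p(m, j−1) + p(m−j, j) gives 41635.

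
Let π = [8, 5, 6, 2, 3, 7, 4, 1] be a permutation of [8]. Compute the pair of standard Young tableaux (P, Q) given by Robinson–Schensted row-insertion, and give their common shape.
P = [1, 3, 4] / [2, 6, 7] / [5] / [8];  Q = [1, 3, 6] / [2, 5, 7] / [4] / [8];  common shape = (3, 3, 1, 1)

Row-insert the values π_1, π_2, … into P one at a time, bumping the leftmost entry strictly greater than the inserted value down to the next row. The recording tableau Q records, in position (i, j), the step at which that cell was added to P.
  Insert 8 (step 1): P = [8];  Q = [1]
  Insert 5 (step 2): P = [5] / [8];  Q = [1] / [2]
  Insert 6 (step 3): P = [5, 6] / [8];  Q = [1, 3] / [2]
  Insert 2 (step 4): P = [2, 6] / [5] / [8];  Q = [1, 3] / [2] / [4]
  Insert 3 (step 5): P = [2, 3] / [5, 6] / [8];  Q = [1, 3] / [2, 5] / [4]
  Insert 7 (step 6): P = [2, 3, 7] / [5, 6] / [8];  Q = [1, 3, 6] / [2, 5] / [4]
  Insert 4 (step 7): P = [2, 3, 4] / [5, 6, 7] / [8];  Q = [1, 3, 6] / [2, 5, 7] / [4]
  Insert 1 (step 8): P = [1, 3, 4] / [2, 6, 7] / [5] / [8];  Q = [1, 3, 6] / [2, 5, 7] / [4] / [8]
Final shape: (3, 3, 1, 1).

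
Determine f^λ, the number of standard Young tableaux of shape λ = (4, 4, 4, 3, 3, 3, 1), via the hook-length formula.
# SYT of shape (4, 4, 4, 3, 3, 3, 1) = 213393180

Hook-length formula: f^λ = n! / Π hook(c), product over all cells c of the Young diagram. For λ = (4, 4, 4, 3, 3, 3, 1), n = 22 boxes. Hook lengths by row (left-to-right, top-to-bottom): [10, 8, 7, 3]; [9, 7, 6, 2]; [8, 6, 5, 1]; [6, 4, 3]; [5, 3, 2]; [4, 2, 1]; [1]. Product of hooks = 5267275776000. So f^λ = 22! / 5267275776000 = 1124000727777607680000 / 5267275776000 = 213393180.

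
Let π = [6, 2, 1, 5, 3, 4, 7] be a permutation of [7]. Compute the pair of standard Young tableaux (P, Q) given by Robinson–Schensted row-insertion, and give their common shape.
P = [1, 3, 4, 7] / [2, 5] / [6];  Q = [1, 4, 6, 7] / [2, 5] / [3];  common shape = (4, 2, 1)

Row-insert the values π_1, π_2, … into P one at a time, bumping the leftmost entry strictly greater than the inserted value down to the next row. The recording tableau Q records, in position (i, j), the step at which that cell was added to P.
  Insert 6 (step 1): P = [6];  Q = [1]
  Insert 2 (step 2): P = [2] / [6];  Q = [1] / [2]
  Insert 1 (step 3): P = [1] / [2] / [6];  Q = [1] / [2] / [3]
  Insert 5 (step 4): P = [1, 5] / [2] / [6];  Q = [1, 4] / [2] / [3]
  Insert 3 (step 5): P = [1, 3] / [2, 5] / [6];  Q = [1, 4] / [2, 5] / [3]
  Insert 4 (step 6): P = [1, 3, 4] / [2, 5] / [6];  Q = [1, 4, 6] / [2, 5] / [3]
  Insert 7 (step 7): P = [1, 3, 4, 7] / [2, 5] / [6];  Q = [1, 4, 6, 7] / [2, 5] / [3]
Final shape: (4, 2, 1).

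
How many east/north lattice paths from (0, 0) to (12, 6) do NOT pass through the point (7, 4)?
Number of paths = 11634

Total paths from (0, 0) to (12, 6): C(18, 12) = 18564. Paths through (7, 4): (paths (0, 0) → (7, 4)) × (paths (7, 4) → (12, 6)) = C(11, 7) · C(7, 5) = 330 · 21 = 6930. Avoidance count = 18564 − 6930 = 11634.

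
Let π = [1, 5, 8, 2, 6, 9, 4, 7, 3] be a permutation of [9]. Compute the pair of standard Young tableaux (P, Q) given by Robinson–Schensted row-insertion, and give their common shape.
P = [1, 2, 3, 7] / [4, 6, 9] / [5] / [8];  Q = [1, 2, 3, 6] / [4, 5, 8] / [7] / [9];  common shape = (4, 3, 1, 1)

Row-insert the values π_1, π_2, … into P one at a time, bumping the leftmost entry strictly greater than the inserted value down to the next row. The recording tableau Q records, in position (i, j), the step at which that cell was added to P.
  Insert 1 (step 1): P = [1];  Q = [1]
  Insert 5 (step 2): P = [1, 5];  Q = [1, 2]
  Insert 8 (step 3): P = [1, 5, 8];  Q = [1, 2, 3]
  Insert 2 (step 4): P = [1, 2, 8] / [5];  Q = [1, 2, 3] / [4]
  Insert 6 (step 5): P = [1, 2, 6] / [5, 8];  Q = [1, 2, 3] / [4, 5]
  Insert 9 (step 6): P = [1, 2, 6, 9] / [5, 8];  Q = [1, 2, 3, 6] / [4, 5]
  Insert 4 (step 7): P = [1, 2, 4, 9] / [5, 6] / [8];  Q = [1, 2, 3, 6] / [4, 5] / [7]
  Insert 7 (step 8): P = [1, 2, 4, 7] / [5, 6, 9] / [8];  Q = [1, 2, 3, 6] / [4, 5, 8] / [7]
  Insert 3 (step 9): P = [1, 2, 3, 7] / [4, 6, 9] / [5] / [8];  Q = [1, 2, 3, 6] / [4, 5, 8] / [7] / [9]
Final shape: (4, 3, 1, 1).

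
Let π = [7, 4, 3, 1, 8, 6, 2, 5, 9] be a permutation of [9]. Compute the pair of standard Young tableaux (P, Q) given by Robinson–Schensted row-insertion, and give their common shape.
P = [1, 2, 5, 9] / [3, 6] / [4, 8] / [7];  Q = [1, 5, 8, 9] / [2, 6] / [3, 7] / [4];  common shape = (4, 2, 2, 1)

Row-insert the values π_1, π_2, … into P one at a time, bumping the leftmost entry strictly greater than the inserted value down to the next row. The recording tableau Q records, in position (i, j), the step at which that cell was added to P.
  Insert 7 (step 1): P = [7];  Q = [1]
  Insert 4 (step 2): P = [4] / [7];  Q = [1] / [2]
  Insert 3 (step 3): P = [3] / [4] / [7];  Q = [1] / [2] / [3]
  Insert 1 (step 4): P = [1] / [3] / [4] / [7];  Q = [1] / [2] / [3] / [4]
  Insert 8 (step 5): P = [1, 8] / [3] / [4] / [7];  Q = [1, 5] / [2] / [3] / [4]
  Insert 6 (step 6): P = [1, 6] / [3, 8] / [4] / [7];  Q = [1, 5] / [2, 6] / [3] / [4]
  Insert 2 (step 7): P = [1, 2] / [3, 6] / [4, 8] / [7];  Q = [1, 5] / [2, 6] / [3, 7] / [4]
  Insert 5 (step 8): P = [1, 2, 5] / [3, 6] / [4, 8] / [7];  Q = [1, 5, 8] / [2, 6] / [3, 7] / [4]
  Insert 9 (step 9): P = [1, 2, 5, 9] / [3, 6] / [4, 8] / [7];  Q = [1, 5, 8, 9] / [2, 6] / [3, 7] / [4]
Final shape: (4, 2, 2, 1).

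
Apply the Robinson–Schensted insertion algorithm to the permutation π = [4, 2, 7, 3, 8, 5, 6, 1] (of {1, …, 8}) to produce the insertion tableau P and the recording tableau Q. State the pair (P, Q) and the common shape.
P = [1, 3, 5, 6] / [2, 7, 8] / [4];  Q = [1, 3, 5, 7] / [2, 4, 6] / [8];  common shape = (4, 3, 1)

Row-insert the values π_1, π_2, … into P one at a time, bumping the leftmost entry strictly greater than the inserted value down to the next row. The recording tableau Q records, in position (i, j), the step at which that cell was added to P.
  Insert 4 (step 1): P = [4];  Q = [1]
  Insert 2 (step 2): P = [2] / [4];  Q = [1] / [2]
  Insert 7 (step 3): P = [2, 7] / [4];  Q = [1, 3] / [2]
  Insert 3 (step 4): P = [2, 3] / [4, 7];  Q = [1, 3] / [2, 4]
  Insert 8 (step 5): P = [2, 3, 8] / [4, 7];  Q = [1, 3, 5] / [2, 4]
  Insert 5 (step 6): P = [2, 3, 5] / [4, 7, 8];  Q = [1, 3, 5] / [2, 4, 6]
  Insert 6 (step 7): P = [2, 3, 5, 6] / [4, 7, 8];  Q = [1, 3, 5, 7] / [2, 4, 6]
  Insert 1 (step 8): P = [1, 3, 5, 6] / [2, 7, 8] / [4];  Q = [1, 3, 5, 7] / [2, 4, 6] / [8]
Final shape: (4, 3, 1).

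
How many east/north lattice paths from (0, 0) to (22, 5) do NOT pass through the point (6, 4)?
Number of paths = 77160

Total paths from (0, 0) to (22, 5): C(27, 22) = 80730. Paths through (6, 4): (paths (0, 0) → (6, 4)) × (paths (6, 4) → (22, 5)) = C(10, 6) · C(17, 16) = 210 · 17 = 3570. Avoidance count = 80730 − 3570 = 77160.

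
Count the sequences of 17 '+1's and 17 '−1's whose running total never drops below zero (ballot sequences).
C_17 = 129644790

These ballot sequences are counted by the Catalan number C_n = (1/(n + 1)) · C(2n, n). For n = 17: C_17 = (1/18) · C(34, 17) = 2333606220/18 = 129644790.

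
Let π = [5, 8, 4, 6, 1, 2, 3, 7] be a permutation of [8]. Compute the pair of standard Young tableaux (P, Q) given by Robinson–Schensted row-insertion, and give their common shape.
P = [1, 2, 3, 7] / [4, 6] / [5, 8];  Q = [1, 2, 7, 8] / [3, 4] / [5, 6];  common shape = (4, 2, 2)

Row-insert the values π_1, π_2, … into P one at a time, bumping the leftmost entry strictly greater than the inserted value down to the next row. The recording tableau Q records, in position (i, j), the step at which that cell was added to P.
  Insert 5 (step 1): P = [5];  Q = [1]
  Insert 8 (step 2): P = [5, 8];  Q = [1, 2]
  Insert 4 (step 3): P = [4, 8] / [5];  Q = [1, 2] / [3]
  Insert 6 (step 4): P = [4, 6] / [5, 8];  Q = [1, 2] / [3, 4]
  Insert 1 (step 5): P = [1, 6] / [4, 8] / [5];  Q = [1, 2] / [3, 4] / [5]
  Insert 2 (step 6): P = [1, 2] / [4, 6] / [5, 8];  Q = [1, 2] / [3, 4] / [5, 6]
  Insert 3 (step 7): P = [1, 2, 3] / [4, 6] / [5, 8];  Q = [1, 2, 7] / [3, 4] / [5, 6]
  Insert 7 (step 8): P = [1, 2, 3, 7] / [4, 6] / [5, 8];  Q = [1, 2, 7, 8] / [3, 4] / [5, 6]
Final shape: (4, 2, 2).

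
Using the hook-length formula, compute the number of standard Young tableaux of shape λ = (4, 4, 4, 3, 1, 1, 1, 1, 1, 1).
# SYT of shape (4, 4, 4, 3, 1, 1, 1, 1, 1, 1) = 53178720

Hook-length formula: f^λ = n! / Π hook(c), product over all cells c of the Young diagram. For λ = (4, 4, 4, 3, 1, 1, 1, 1, 1, 1), n = 21 boxes. Hook lengths by row (left-to-right, top-to-bottom): [13, 6, 5, 3]; [12, 5, 4, 2]; [11, 4, 3, 1]; [9, 2, 1]; [6]; [5]; [4]; [3]; [2]; [1]. Product of hooks = 960740352000. So f^λ = 21! / 960740352000 = 51090942171709440000 / 960740352000 = 53178720.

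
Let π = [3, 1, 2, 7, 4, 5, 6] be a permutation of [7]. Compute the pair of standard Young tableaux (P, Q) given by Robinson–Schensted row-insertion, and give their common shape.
P = [1, 2, 4, 5, 6] / [3, 7];  Q = [1, 3, 4, 6, 7] / [2, 5];  common shape = (5, 2)

Row-insert the values π_1, π_2, … into P one at a time, bumping the leftmost entry strictly greater than the inserted value down to the next row. The recording tableau Q records, in position (i, j), the step at which that cell was added to P.
  Insert 3 (step 1): P = [3];  Q = [1]
  Insert 1 (step 2): P = [1] / [3];  Q = [1] / [2]
  Insert 2 (step 3): P = [1, 2] / [3];  Q = [1, 3] / [2]
  Insert 7 (step 4): P = [1, 2, 7] / [3];  Q = [1, 3, 4] / [2]
  Insert 4 (step 5): P = [1, 2, 4] / [3, 7];  Q = [1, 3, 4] / [2, 5]
  Insert 5 (step 6): P = [1, 2, 4, 5] / [3, 7];  Q = [1, 3, 4, 6] / [2, 5]
  Insert 6 (step 7): P = [1, 2, 4, 5, 6] / [3, 7];  Q = [1, 3, 4, 6, 7] / [2, 5]
Final shape: (5, 2).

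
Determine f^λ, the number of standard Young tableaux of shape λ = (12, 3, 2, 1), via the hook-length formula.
# SYT of shape (12, 3, 2, 1) = 182784

Hook-length formula: f^λ = n! / Π hook(c), product over all cells c of the Young diagram. For λ = (12, 3, 2, 1), n = 18 boxes. Hook lengths by row (left-to-right, top-to-bottom): [15, 13, 11, 9, 8, 7, 6, 5, 4, 3, 2, 1]; [5, 3, 1]; [3, 1]; [1]. Product of hooks = 35026992000. So f^λ = 18! / 35026992000 = 6402373705728000 / 35026992000 = 182784.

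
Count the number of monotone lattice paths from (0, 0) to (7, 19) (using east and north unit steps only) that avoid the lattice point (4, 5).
Number of paths = 572120

Total paths from (0, 0) to (7, 19): C(26, 7) = 657800. Paths through (4, 5): (paths (0, 0) → (4, 5)) × (paths (4, 5) → (7, 19)) = C(9, 4) · C(17, 3) = 126 · 680 = 85680. Avoidance count = 657800 − 85680 = 572120.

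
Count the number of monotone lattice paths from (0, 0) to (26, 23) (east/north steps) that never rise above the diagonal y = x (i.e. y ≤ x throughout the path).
Number of paths = 8643460269248

By the reflection principle (André's argument), the number of monotone paths to (26, 23) with n ≤ m that never go above y = x is C(49, 26) − C(49, 27) = 58343356817424 − 49699896548176 = 8643460269248.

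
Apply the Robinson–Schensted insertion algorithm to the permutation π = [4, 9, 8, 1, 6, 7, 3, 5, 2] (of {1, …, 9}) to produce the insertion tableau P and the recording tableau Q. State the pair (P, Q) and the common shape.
P = [1, 2, 5] / [3, 6, 7] / [4] / [8] / [9];  Q = [1, 2, 6] / [3, 5, 8] / [4] / [7] / [9];  common shape = (3, 3, 1, 1, 1)

Row-insert the values π_1, π_2, … into P one at a time, bumping the leftmost entry strictly greater than the inserted value down to the next row. The recording tableau Q records, in position (i, j), the step at which that cell was added to P.
  Insert 4 (step 1): P = [4];  Q = [1]
  Insert 9 (step 2): P = [4, 9];  Q = [1, 2]
  Insert 8 (step 3): P = [4, 8] / [9];  Q = [1, 2] / [3]
  Insert 1 (step 4): P = [1, 8] / [4] / [9];  Q = [1, 2] / [3] / [4]
  Insert 6 (step 5): P = [1, 6] / [4, 8] / [9];  Q = [1, 2] / [3, 5] / [4]
  Insert 7 (step 6): P = [1, 6, 7] / [4, 8] / [9];  Q = [1, 2, 6] / [3, 5] / [4]
  Insert 3 (step 7): P = [1, 3, 7] / [4, 6] / [8] / [9];  Q = [1, 2, 6] / [3, 5] / [4] / [7]
  Insert 5 (step 8): P = [1, 3, 5] / [4, 6, 7] / [8] / [9];  Q = [1, 2, 6] / [3, 5, 8] / [4] / [7]
  Insert 2 (step 9): P = [1, 2, 5] / [3, 6, 7] / [4] / [8] / [9];  Q = [1, 2, 6] / [3, 5, 8] / [4] / [7] / [9]
Final shape: (3, 3, 1, 1, 1).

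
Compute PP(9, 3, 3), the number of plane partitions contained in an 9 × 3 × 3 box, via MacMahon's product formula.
PP(9, 3, 3) = 572572

Evaluate the triple product over i = 1..9, j = 1..3, k = 1..3. The factors are (2/1) · (3/2) · (4/3) · (3/2) · (4/3) · (5/4) · (4/3) · (5/4) · … (81 factors total). The numerators and denominators telescope so the product is an integer; carrying out the multiplication exactly gives PP(9, 3, 3) = 572572.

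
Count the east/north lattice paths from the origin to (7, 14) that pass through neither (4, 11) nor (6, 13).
Number of paths = 51096

Inclusion–exclusion. Total paths: C(21, 7) = 116280. Through P₁: C(15, 4)·C(6, 3) = 27300. Through P₂: C(19, 6)·C(2, 1) = 54264. Since P₁ is strictly southwest of P₂, a monotone path through both must visit P₁ then P₂; paths through both = C(15, 4)·C(4, 2)·C(2, 1) = 16380. Avoid both = 116280 − 27300 − 54264 + 16380 = 51096.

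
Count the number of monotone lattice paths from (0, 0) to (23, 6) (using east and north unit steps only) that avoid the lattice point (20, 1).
Number of paths = 473844

Total paths from (0, 0) to (23, 6): C(29, 23) = 475020. Paths through (20, 1): (paths (0, 0) → (20, 1)) × (paths (20, 1) → (23, 6)) = C(21, 20) · C(8, 3) = 21 · 56 = 1176. Avoidance count = 475020 − 1176 = 473844.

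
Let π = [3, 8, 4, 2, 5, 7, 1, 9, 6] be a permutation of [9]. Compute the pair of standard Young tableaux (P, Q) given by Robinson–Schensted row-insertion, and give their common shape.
P = [1, 4, 5, 6, 9] / [2, 7] / [3] / [8];  Q = [1, 2, 5, 6, 8] / [3, 9] / [4] / [7];  common shape = (5, 2, 1, 1)

Row-insert the values π_1, π_2, … into P one at a time, bumping the leftmost entry strictly greater than the inserted value down to the next row. The recording tableau Q records, in position (i, j), the step at which that cell was added to P.
  Insert 3 (step 1): P = [3];  Q = [1]
  Insert 8 (step 2): P = [3, 8];  Q = [1, 2]
  Insert 4 (step 3): P = [3, 4] / [8];  Q = [1, 2] / [3]
  Insert 2 (step 4): P = [2, 4] / [3] / [8];  Q = [1, 2] / [3] / [4]
  Insert 5 (step 5): P = [2, 4, 5] / [3] / [8];  Q = [1, 2, 5] / [3] / [4]
  Insert 7 (step 6): P = [2, 4, 5, 7] / [3] / [8];  Q = [1, 2, 5, 6] / [3] / [4]
  Insert 1 (step 7): P = [1, 4, 5, 7] / [2] / [3] / [8];  Q = [1, 2, 5, 6] / [3] / [4] / [7]
  Insert 9 (step 8): P = [1, 4, 5, 7, 9] / [2] / [3] / [8];  Q = [1, 2, 5, 6, 8] / [3] / [4] / [7]
  Insert 6 (step 9): P = [1, 4, 5, 6, 9] / [2, 7] / [3] / [8];  Q = [1, 2, 5, 6, 8] / [3, 9] / [4] / [7]
Final shape: (5, 2, 1, 1).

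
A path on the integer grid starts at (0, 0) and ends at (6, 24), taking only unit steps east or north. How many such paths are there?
Number of paths = 593775

A monotone lattice path from (0, 0) to (6, 24) consists of 6 east steps and 24 north steps in some order, so it is determined by which 6 of the 30 steps are east. The count is C(30, 6) = 593775.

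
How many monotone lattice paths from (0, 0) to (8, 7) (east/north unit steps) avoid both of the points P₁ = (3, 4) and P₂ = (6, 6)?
Number of paths = 2753

Inclusion–exclusion. Total paths: C(15, 8) = 6435. Through P₁: C(7, 3)·C(8, 5) = 1960. Through P₂: C(12, 6)·C(3, 2) = 2772. Since P₁ is strictly southwest of P₂, a monotone path through both must visit P₁ then P₂; paths through both = C(7, 3)·C(5, 3)·C(3, 2) = 1050. Avoid both = 6435 − 1960 − 2772 + 1050 = 2753.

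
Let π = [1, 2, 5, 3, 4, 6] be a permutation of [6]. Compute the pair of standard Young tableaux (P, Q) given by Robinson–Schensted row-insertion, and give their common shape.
P = [1, 2, 3, 4, 6] / [5];  Q = [1, 2, 3, 5, 6] / [4];  common shape = (5, 1)

Row-insert the values π_1, π_2, … into P one at a time, bumping the leftmost entry strictly greater than the inserted value down to the next row. The recording tableau Q records, in position (i, j), the step at which that cell was added to P.
  Insert 1 (step 1): P = [1];  Q = [1]
  Insert 2 (step 2): P = [1, 2];  Q = [1, 2]
  Insert 5 (step 3): P = [1, 2, 5];  Q = [1, 2, 3]
  Insert 3 (step 4): P = [1, 2, 3] / [5];  Q = [1, 2, 3] / [4]
  Insert 4 (step 5): P = [1, 2, 3, 4] / [5];  Q = [1, 2, 3, 5] / [4]
  Insert 6 (step 6): P = [1, 2, 3, 4, 6] / [5];  Q = [1, 2, 3, 5, 6] / [4]
Final shape: (5, 1).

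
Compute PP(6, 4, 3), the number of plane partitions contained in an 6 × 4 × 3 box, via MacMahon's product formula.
PP(6, 4, 3) = 457380

Evaluate the triple product over i = 1..6, j = 1..4, k = 1..3. The factors are (2/1) · (3/2) · (4/3) · (3/2) · (4/3) · (5/4) · (4/3) · (5/4) · … (72 factors total). The numerators and denominators telescope so the product is an integer; carrying out the multiplication exactly gives PP(6, 4, 3) = 457380.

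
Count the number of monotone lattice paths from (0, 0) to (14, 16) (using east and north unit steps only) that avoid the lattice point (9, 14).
Number of paths = 128261685

Total paths from (0, 0) to (14, 16): C(30, 14) = 145422675. Paths through (9, 14): (paths (0, 0) → (9, 14)) × (paths (9, 14) → (14, 16)) = C(23, 9) · C(7, 5) = 817190 · 21 = 17160990. Avoidance count = 145422675 − 17160990 = 128261685.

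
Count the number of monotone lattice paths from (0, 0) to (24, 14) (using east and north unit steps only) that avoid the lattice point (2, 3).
Number of paths = 7734186900

Total paths from (0, 0) to (24, 14): C(38, 24) = 9669554100. Paths through (2, 3): (paths (0, 0) → (2, 3)) × (paths (2, 3) → (24, 14)) = C(5, 2) · C(33, 22) = 10 · 193536720 = 1935367200. Avoidance count = 9669554100 − 1935367200 = 7734186900.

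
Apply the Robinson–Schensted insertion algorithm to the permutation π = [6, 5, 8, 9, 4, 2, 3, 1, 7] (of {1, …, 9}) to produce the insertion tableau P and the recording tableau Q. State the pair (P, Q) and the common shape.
P = [1, 3, 7] / [2, 8, 9] / [4] / [5] / [6];  Q = [1, 3, 4] / [2, 7, 9] / [5] / [6] / [8];  common shape = (3, 3, 1, 1, 1)

Row-insert the values π_1, π_2, … into P one at a time, bumping the leftmost entry strictly greater than the inserted value down to the next row. The recording tableau Q records, in position (i, j), the step at which that cell was added to P.
  Insert 6 (step 1): P = [6];  Q = [1]
  Insert 5 (step 2): P = [5] / [6];  Q = [1] / [2]
  Insert 8 (step 3): P = [5, 8] / [6];  Q = [1, 3] / [2]
  Insert 9 (step 4): P = [5, 8, 9] / [6];  Q = [1, 3, 4] / [2]
  Insert 4 (step 5): P = [4, 8, 9] / [5] / [6];  Q = [1, 3, 4] / [2] / [5]
  Insert 2 (step 6): P = [2, 8, 9] / [4] / [5] / [6];  Q = [1, 3, 4] / [2] / [5] / [6]
  Insert 3 (step 7): P = [2, 3, 9] / [4, 8] / [5] / [6];  Q = [1, 3, 4] / [2, 7] / [5] / [6]
  Insert 1 (step 8): P = [1, 3, 9] / [2, 8] / [4] / [5] / [6];  Q = [1, 3, 4] / [2, 7] / [5] / [6] / [8]
  Insert 7 (step 9): P = [1, 3, 7] / [2, 8, 9] / [4] / [5] / [6];  Q = [1, 3, 4] / [2, 7, 9] / [5] / [6] / [8]
Final shape: (3, 3, 1, 1, 1).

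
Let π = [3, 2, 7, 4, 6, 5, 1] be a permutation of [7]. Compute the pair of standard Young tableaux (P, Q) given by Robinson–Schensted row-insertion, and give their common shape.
P = [1, 4, 5] / [2, 6] / [3] / [7];  Q = [1, 3, 5] / [2, 4] / [6] / [7];  common shape = (3, 2, 1, 1)

Row-insert the values π_1, π_2, … into P one at a time, bumping the leftmost entry strictly greater than the inserted value down to the next row. The recording tableau Q records, in position (i, j), the step at which that cell was added to P.
  Insert 3 (step 1): P = [3];  Q = [1]
  Insert 2 (step 2): P = [2] / [3];  Q = [1] / [2]
  Insert 7 (step 3): P = [2, 7] / [3];  Q = [1, 3] / [2]
  Insert 4 (step 4): P = [2, 4] / [3, 7];  Q = [1, 3] / [2, 4]
  Insert 6 (step 5): P = [2, 4, 6] / [3, 7];  Q = [1, 3, 5] / [2, 4]
  Insert 5 (step 6): P = [2, 4, 5] / [3, 6] / [7];  Q = [1, 3, 5] / [2, 4] / [6]
  Insert 1 (step 7): P = [1, 4, 5] / [2, 6] / [3] / [7];  Q = [1, 3, 5] / [2, 4] / [6] / [7]
Final shape: (3, 2, 1, 1).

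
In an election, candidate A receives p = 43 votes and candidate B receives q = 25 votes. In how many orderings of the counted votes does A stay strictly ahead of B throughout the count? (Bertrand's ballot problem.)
Strict-lead orderings = 700533885926386512

Total orderings of the 68 votes with 43 for A: C(68, 43) = 2646461346833015712. By the Bertrand ballot formula (Cycle Lemma / reflection principle), the number of orderings in which A is strictly ahead of B throughout is (p − q)/(p + q) · C(p + q, p) = (43 − 25)/(43 + 25) · 2646461346833015712 = 700533885926386512.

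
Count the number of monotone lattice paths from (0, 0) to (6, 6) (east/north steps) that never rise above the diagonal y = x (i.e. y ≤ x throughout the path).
Number of paths = 132

By the reflection principle (André's argument), the number of monotone paths to (6, 6) with n ≤ m that never go above y = x is C(12, 6) − C(12, 7) = 924 − 792 = 132.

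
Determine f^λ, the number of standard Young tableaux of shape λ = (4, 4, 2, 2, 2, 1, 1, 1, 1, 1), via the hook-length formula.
# SYT of shape (4, 4, 2, 2, 2, 1, 1, 1, 1, 1) = 4263600

Hook-length formula: f^λ = n! / Π hook(c), product over all cells c of the Young diagram. For λ = (4, 4, 2, 2, 2, 1, 1, 1, 1, 1), n = 19 boxes. Hook lengths by row (left-to-right, top-to-bottom): [13, 7, 3, 2]; [12, 6, 2, 1]; [9, 3]; [8, 2]; [7, 1]; [5]; [4]; [3]; [2]; [1]. Product of hooks = 28531077120. So f^λ = 19! / 28531077120 = 121645100408832000 / 28531077120 = 4263600.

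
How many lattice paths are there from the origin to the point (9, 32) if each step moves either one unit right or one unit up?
Number of paths = 350343565

A monotone lattice path from (0, 0) to (9, 32) consists of 9 east steps and 32 north steps in some order, so it is determined by which 9 of the 41 steps are east. The count is C(41, 9) = 350343565.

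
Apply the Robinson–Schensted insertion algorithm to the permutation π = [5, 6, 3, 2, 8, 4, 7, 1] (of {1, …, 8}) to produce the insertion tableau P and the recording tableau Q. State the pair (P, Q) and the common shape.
P = [1, 4, 7] / [2, 6, 8] / [3] / [5];  Q = [1, 2, 5] / [3, 6, 7] / [4] / [8];  common shape = (3, 3, 1, 1)

Row-insert the values π_1, π_2, … into P one at a time, bumping the leftmost entry strictly greater than the inserted value down to the next row. The recording tableau Q records, in position (i, j), the step at which that cell was added to P.
  Insert 5 (step 1): P = [5];  Q = [1]
  Insert 6 (step 2): P = [5, 6];  Q = [1, 2]
  Insert 3 (step 3): P = [3, 6] / [5];  Q = [1, 2] / [3]
  Insert 2 (step 4): P = [2, 6] / [3] / [5];  Q = [1, 2] / [3] / [4]
  Insert 8 (step 5): P = [2, 6, 8] / [3] / [5];  Q = [1, 2, 5] / [3] / [4]
  Insert 4 (step 6): P = [2, 4, 8] / [3, 6] / [5];  Q = [1, 2, 5] / [3, 6] / [4]
  Insert 7 (step 7): P = [2, 4, 7] / [3, 6, 8] / [5];  Q = [1, 2, 5] / [3, 6, 7] / [4]
  Insert 1 (step 8): P = [1, 4, 7] / [2, 6, 8] / [3] / [5];  Q = [1, 2, 5] / [3, 6, 7] / [4] / [8]
Final shape: (3, 3, 1, 1).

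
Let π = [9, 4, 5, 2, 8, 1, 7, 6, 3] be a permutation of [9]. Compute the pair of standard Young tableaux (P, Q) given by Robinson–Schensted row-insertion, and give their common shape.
P = [1, 3, 6] / [2, 5] / [4, 7] / [8] / [9];  Q = [1, 3, 5] / [2, 7] / [4, 8] / [6] / [9];  common shape = (3, 2, 2, 1, 1)

Row-insert the values π_1, π_2, … into P one at a time, bumping the leftmost entry strictly greater than the inserted value down to the next row. The recording tableau Q records, in position (i, j), the step at which that cell was added to P.
  Insert 9 (step 1): P = [9];  Q = [1]
  Insert 4 (step 2): P = [4] / [9];  Q = [1] / [2]
  Insert 5 (step 3): P = [4, 5] / [9];  Q = [1, 3] / [2]
  Insert 2 (step 4): P = [2, 5] / [4] / [9];  Q = [1, 3] / [2] / [4]
  Insert 8 (step 5): P = [2, 5, 8] / [4] / [9];  Q = [1, 3, 5] / [2] / [4]
  Insert 1 (step 6): P = [1, 5, 8] / [2] / [4] / [9];  Q = [1, 3, 5] / [2] / [4] / [6]
  Insert 7 (step 7): P = [1, 5, 7] / [2, 8] / [4] / [9];  Q = [1, 3, 5] / [2, 7] / [4] / [6]
  Insert 6 (step 8): P = [1, 5, 6] / [2, 7] / [4, 8] / [9];  Q = [1, 3, 5] / [2, 7] / [4, 8] / [6]
  Insert 3 (step 9): P = [1, 3, 6] / [2, 5] / [4, 7] / [8] / [9];  Q = [1, 3, 5] / [2, 7] / [4, 8] / [6] / [9]
Final shape: (3, 2, 2, 1, 1).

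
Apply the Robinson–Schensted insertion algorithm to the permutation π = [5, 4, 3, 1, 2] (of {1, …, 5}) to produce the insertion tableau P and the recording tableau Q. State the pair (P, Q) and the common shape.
P = [1, 2] / [3] / [4] / [5];  Q = [1, 5] / [2] / [3] / [4];  common shape = (2, 1, 1, 1)

Row-insert the values π_1, π_2, … into P one at a time, bumping the leftmost entry strictly greater than the inserted value down to the next row. The recording tableau Q records, in position (i, j), the step at which that cell was added to P.
  Insert 5 (step 1): P = [5];  Q = [1]
  Insert 4 (step 2): P = [4] / [5];  Q = [1] / [2]
  Insert 3 (step 3): P = [3] / [4] / [5];  Q = [1] / [2] / [3]
  Insert 1 (step 4): P = [1] / [3] / [4] / [5];  Q = [1] / [2] / [3] / [4]
  Insert 2 (step 5): P = [1, 2] / [3] / [4] / [5];  Q = [1, 5] / [2] / [3] / [4]
Final shape: (2, 1, 1, 1).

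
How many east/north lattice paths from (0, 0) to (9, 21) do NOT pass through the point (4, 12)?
Number of paths = 10663510

Total paths from (0, 0) to (9, 21): C(30, 9) = 14307150. Paths through (4, 12): (paths (0, 0) → (4, 12)) × (paths (4, 12) → (9, 21)) = C(16, 4) · C(14, 5) = 1820 · 2002 = 3643640. Avoidance count = 14307150 − 3643640 = 10663510.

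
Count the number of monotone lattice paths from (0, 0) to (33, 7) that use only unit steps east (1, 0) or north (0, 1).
Number of paths = 18643560

A monotone lattice path from (0, 0) to (33, 7) consists of 33 east steps and 7 north steps in some order, so it is determined by which 33 of the 40 steps are east. The count is C(40, 33) = 18643560.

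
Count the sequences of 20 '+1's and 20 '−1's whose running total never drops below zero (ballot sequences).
C_20 = 6564120420

These ballot sequences are counted by the Catalan number C_n = (1/(n + 1)) · C(2n, n). For n = 20: C_20 = (1/21) · C(40, 20) = 137846528820/21 = 6564120420.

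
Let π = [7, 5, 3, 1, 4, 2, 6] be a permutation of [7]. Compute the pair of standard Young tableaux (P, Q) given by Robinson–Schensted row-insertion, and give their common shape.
P = [1, 2, 6] / [3, 4] / [5] / [7];  Q = [1, 5, 7] / [2, 6] / [3] / [4];  common shape = (3, 2, 1, 1)

Row-insert the values π_1, π_2, … into P one at a time, bumping the leftmost entry strictly greater than the inserted value down to the next row. The recording tableau Q records, in position (i, j), the step at which that cell was added to P.
  Insert 7 (step 1): P = [7];  Q = [1]
  Insert 5 (step 2): P = [5] / [7];  Q = [1] / [2]
  Insert 3 (step 3): P = [3] / [5] / [7];  Q = [1] / [2] / [3]
  Insert 1 (step 4): P = [1] / [3] / [5] / [7];  Q = [1] / [2] / [3] / [4]
  Insert 4 (step 5): P = [1, 4] / [3] / [5] / [7];  Q = [1, 5] / [2] / [3] / [4]
  Insert 2 (step 6): P = [1, 2] / [3, 4] / [5] / [7];  Q = [1, 5] / [2, 6] / [3] / [4]
  Insert 6 (step 7): P = [1, 2, 6] / [3, 4] / [5] / [7];  Q = [1, 5, 7] / [2, 6] / [3] / [4]
Final shape: (3, 2, 1, 1).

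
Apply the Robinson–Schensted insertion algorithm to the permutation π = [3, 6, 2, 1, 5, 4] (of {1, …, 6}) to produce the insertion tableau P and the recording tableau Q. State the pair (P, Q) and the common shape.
P = [1, 4] / [2, 5] / [3, 6];  Q = [1, 2] / [3, 5] / [4, 6];  common shape = (2, 2, 2)

Row-insert the values π_1, π_2, … into P one at a time, bumping the leftmost entry strictly greater than the inserted value down to the next row. The recording tableau Q records, in position (i, j), the step at which that cell was added to P.
  Insert 3 (step 1): P = [3];  Q = [1]
  Insert 6 (step 2): P = [3, 6];  Q = [1, 2]
  Insert 2 (step 3): P = [2, 6] / [3];  Q = [1, 2] / [3]
  Insert 1 (step 4): P = [1, 6] / [2] / [3];  Q = [1, 2] / [3] / [4]
  Insert 5 (step 5): P = [1, 5] / [2, 6] / [3];  Q = [1, 2] / [3, 5] / [4]
  Insert 4 (step 6): P = [1, 4] / [2, 5] / [3, 6];  Q = [1, 2] / [3, 5] / [4, 6]
Final shape: (2, 2, 2).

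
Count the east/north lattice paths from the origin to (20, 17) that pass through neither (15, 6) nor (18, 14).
Number of paths = 11043523158

Inclusion–exclusion. Total paths: C(37, 20) = 15905368710. Through P₁: C(21, 15)·C(16, 5) = 237025152. Through P₂: C(32, 18)·C(5, 2) = 4714356000. Since P₁ is strictly southwest of P₂, a monotone path through both must visit P₁ then P₂; paths through both = C(21, 15)·C(11, 3)·C(5, 2) = 89535600. Avoid both = 15905368710 − 237025152 − 4714356000 + 89535600 = 11043523158.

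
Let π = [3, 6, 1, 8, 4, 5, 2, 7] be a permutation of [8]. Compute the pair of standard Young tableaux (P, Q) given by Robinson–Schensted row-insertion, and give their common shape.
P = [1, 2, 5, 7] / [3, 4, 8] / [6];  Q = [1, 2, 4, 8] / [3, 5, 6] / [7];  common shape = (4, 3, 1)

Row-insert the values π_1, π_2, … into P one at a time, bumping the leftmost entry strictly greater than the inserted value down to the next row. The recording tableau Q records, in position (i, j), the step at which that cell was added to P.
  Insert 3 (step 1): P = [3];  Q = [1]
  Insert 6 (step 2): P = [3, 6];  Q = [1, 2]
  Insert 1 (step 3): P = [1, 6] / [3];  Q = [1, 2] / [3]
  Insert 8 (step 4): P = [1, 6, 8] / [3];  Q = [1, 2, 4] / [3]
  Insert 4 (step 5): P = [1, 4, 8] / [3, 6];  Q = [1, 2, 4] / [3, 5]
  Insert 5 (step 6): P = [1, 4, 5] / [3, 6, 8];  Q = [1, 2, 4] / [3, 5, 6]
  Insert 2 (step 7): P = [1, 2, 5] / [3, 4, 8] / [6];  Q = [1, 2, 4] / [3, 5, 6] / [7]
  Insert 7 (step 8): P = [1, 2, 5, 7] / [3, 4, 8] / [6];  Q = [1, 2, 4, 8] / [3, 5, 6] / [7]
Final shape: (4, 3, 1).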